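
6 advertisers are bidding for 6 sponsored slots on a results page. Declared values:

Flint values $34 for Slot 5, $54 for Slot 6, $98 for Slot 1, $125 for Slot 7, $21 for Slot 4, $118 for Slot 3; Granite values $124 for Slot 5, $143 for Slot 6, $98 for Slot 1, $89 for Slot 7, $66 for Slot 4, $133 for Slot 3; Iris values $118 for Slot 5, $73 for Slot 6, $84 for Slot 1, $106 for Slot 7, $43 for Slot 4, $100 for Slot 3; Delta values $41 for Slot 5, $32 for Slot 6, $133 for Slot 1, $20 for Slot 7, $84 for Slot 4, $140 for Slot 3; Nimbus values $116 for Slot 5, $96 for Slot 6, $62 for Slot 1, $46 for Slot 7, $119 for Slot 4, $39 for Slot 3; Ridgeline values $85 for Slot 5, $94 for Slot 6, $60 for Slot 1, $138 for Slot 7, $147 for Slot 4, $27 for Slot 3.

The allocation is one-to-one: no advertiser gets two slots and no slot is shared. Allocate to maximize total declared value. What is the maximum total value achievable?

Optimal: Flint→Slot 3 ($118), Granite→Slot 6 ($143), Iris→Slot 5 ($118), Delta→Slot 1 ($133), Nimbus→Slot 4 ($119), Ridgeline→Slot 7 ($138) — total 118+143+118+133+119+138 = $769.
Row-greedy (each advertiser in turn takes its best remaining slot) gives $705, worse by 64.
Next-best assignment: Flint→Slot 7, Granite→Slot 6, Iris→Slot 3, Delta→Slot 1, Nimbus→Slot 5, Ridgeline→Slot 4 = $764.
Swapping Granite↔Nimbus (Granite→Slot 4 $66, Nimbus→Slot 6 $96) loses 100.

Max total: $769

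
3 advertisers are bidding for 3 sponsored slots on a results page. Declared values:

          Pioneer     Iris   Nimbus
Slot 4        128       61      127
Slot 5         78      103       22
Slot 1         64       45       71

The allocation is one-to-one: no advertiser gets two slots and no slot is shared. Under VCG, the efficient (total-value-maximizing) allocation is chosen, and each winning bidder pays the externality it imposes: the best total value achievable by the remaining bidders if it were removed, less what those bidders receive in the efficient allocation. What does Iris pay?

Iris pays $6.

Efficient allocation: Pioneer→Slot 4 ($128), Iris→Slot 5 ($103), Nimbus→Slot 1 ($71); total welfare W = $302.
Iris receives Slot 5 at value $103, so the others get W − 103 = $199.
Without Iris: best allocation of the remaining 2 bidders over all 3 slots is Pioneer→Slot 5 ($78), Nimbus→Slot 4 ($127), total $205.
VCG payment = (others' best without Iris) − (others' welfare with Iris) = 205 − 199 = $6.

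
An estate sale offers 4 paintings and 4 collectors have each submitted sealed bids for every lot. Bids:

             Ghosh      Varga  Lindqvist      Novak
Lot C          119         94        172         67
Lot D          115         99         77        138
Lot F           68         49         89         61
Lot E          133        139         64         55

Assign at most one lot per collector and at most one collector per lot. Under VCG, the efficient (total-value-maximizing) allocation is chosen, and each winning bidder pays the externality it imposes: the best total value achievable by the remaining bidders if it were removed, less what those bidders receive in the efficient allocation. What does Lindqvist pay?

Lindqvist pays $51.

Efficient allocation: Ghosh→Lot F ($68), Varga→Lot E ($139), Lindqvist→Lot C ($172), Novak→Lot D ($138); total welfare W = $517.
Lindqvist receives Lot C at value $172, so the others get W − 172 = $345.
Without Lindqvist: best allocation of the remaining 3 bidders over all 4 lots is Ghosh→Lot C ($119), Varga→Lot E ($139), Novak→Lot D ($138), total $396.
VCG payment = (others' best without Lindqvist) − (others' welfare with Lindqvist) = 396 − 345 = $51.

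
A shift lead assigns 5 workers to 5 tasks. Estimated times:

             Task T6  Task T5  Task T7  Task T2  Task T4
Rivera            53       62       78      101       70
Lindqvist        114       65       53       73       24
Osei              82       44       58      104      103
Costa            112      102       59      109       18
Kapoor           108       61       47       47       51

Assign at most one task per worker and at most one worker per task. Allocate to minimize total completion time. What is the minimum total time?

Treat this as an assignment problem: match each worker to one task.
Optimal: Rivera→Task T6 (53 min), Lindqvist→Task T7 (53 min), Osei→Task T5 (44 min), Costa→Task T4 (18 min), Kapoor→Task T2 (47 min) — total 53+53+44+18+47 = 215 min.
Min-entry greedy (repeatedly take the single cheapest remaining cell) gives 235 min, worse by 20.
Next-best assignment: Rivera→Task T6, Lindqvist→Task T4, Osei→Task T5, Costa→Task T7, Kapoor→Task T2 = 227 min.
Checked against all permutations: 215 min is optimal.

Minimum total: 215 min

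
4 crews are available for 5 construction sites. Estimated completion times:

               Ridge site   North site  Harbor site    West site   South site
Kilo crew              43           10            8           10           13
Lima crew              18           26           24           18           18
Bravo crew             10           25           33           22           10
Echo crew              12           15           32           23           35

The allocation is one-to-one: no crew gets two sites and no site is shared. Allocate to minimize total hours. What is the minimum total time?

Optimal: Kilo crew→Harbor site (8 hours), Lima crew→West site (18 hours), Bravo crew→South site (10 hours), Echo crew→Ridge site (12 hours) — total 8+18+10+12 = 48 hours.

Min total: 48 hours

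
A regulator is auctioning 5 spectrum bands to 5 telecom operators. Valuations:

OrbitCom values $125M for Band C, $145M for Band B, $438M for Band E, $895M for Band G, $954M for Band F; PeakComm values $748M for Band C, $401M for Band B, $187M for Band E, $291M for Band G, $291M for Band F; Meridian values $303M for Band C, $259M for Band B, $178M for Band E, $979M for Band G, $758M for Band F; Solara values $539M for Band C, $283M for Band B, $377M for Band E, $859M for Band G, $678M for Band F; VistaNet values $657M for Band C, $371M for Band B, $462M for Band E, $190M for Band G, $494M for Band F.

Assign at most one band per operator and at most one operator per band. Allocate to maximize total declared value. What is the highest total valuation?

Max total: $3429M

Optimal: OrbitCom→Band F ($954M), PeakComm→Band C ($748M), Meridian→Band G ($979M), Solara→Band E ($377M), VistaNet→Band B ($371M) — total 954+748+979+377+371 = $3429M.
Max-entry greedy (repeatedly take the single best remaining cell) gives $3426M, worse by 3.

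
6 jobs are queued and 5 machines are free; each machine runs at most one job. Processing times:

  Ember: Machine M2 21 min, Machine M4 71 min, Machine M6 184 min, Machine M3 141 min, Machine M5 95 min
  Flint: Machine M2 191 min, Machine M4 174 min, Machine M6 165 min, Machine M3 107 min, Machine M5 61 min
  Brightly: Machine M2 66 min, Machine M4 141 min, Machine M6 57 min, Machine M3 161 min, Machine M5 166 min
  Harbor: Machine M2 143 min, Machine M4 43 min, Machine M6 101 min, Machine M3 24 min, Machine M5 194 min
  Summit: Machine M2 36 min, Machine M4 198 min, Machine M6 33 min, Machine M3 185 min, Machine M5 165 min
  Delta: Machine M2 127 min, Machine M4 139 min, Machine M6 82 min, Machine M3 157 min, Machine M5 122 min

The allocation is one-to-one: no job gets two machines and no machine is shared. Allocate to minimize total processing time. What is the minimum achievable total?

Min total: 249 min

Optimal: Summit→Machine M2 (36 min), Ember→Machine M4 (71 min), Brightly→Machine M6 (57 min), Harbor→Machine M3 (24 min), Flint→Machine M5 (61 min) — total 36+71+57+24+61 = 249 min.
Min-entry greedy (repeatedly take the single cheapest remaining cell) gives 278 min, worse by 29.
Next-best assignment: Brightly→Machine M2, Ember→Machine M4, Summit→Machine M6, Harbor→Machine M3, Flint→Machine M5 = 255 min.
Swapping Summit↔Harbor (Summit→Machine M3 185 min, Harbor→Machine M2 143 min) adds 268.
No other one-to-one assignment undercuts 249 min.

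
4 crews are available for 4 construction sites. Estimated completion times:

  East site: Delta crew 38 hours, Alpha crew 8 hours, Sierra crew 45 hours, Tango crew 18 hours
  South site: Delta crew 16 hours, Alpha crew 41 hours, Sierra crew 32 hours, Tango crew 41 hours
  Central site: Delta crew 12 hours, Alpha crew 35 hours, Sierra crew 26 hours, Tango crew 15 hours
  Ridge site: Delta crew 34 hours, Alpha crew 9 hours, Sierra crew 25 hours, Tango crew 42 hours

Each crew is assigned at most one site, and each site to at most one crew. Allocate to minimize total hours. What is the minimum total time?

This is the linear assignment problem.
Optimal: Delta crew→South site (16 hours), Alpha crew→East site (8 hours), Sierra crew→Ridge site (25 hours), Tango crew→Central site (15 hours) — total 16+8+25+15 = 64 hours.
Row-greedy (each crew in turn takes its cheapest remaining site) gives 86 hours, worse by 22.

Minimum total: 64 hours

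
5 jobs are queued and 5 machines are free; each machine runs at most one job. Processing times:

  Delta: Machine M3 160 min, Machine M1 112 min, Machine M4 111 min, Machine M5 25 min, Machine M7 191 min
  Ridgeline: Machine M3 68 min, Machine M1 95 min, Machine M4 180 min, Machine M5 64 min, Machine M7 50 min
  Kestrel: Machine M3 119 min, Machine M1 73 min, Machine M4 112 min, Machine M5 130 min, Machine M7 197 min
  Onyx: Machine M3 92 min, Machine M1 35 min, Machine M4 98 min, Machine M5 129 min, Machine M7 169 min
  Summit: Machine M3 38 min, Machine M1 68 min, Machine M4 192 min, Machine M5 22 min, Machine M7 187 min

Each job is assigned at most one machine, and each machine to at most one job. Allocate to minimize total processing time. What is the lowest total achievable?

Optimal: Delta→Machine M5 (25 min), Ridgeline→Machine M7 (50 min), Kestrel→Machine M4 (112 min), Onyx→Machine M1 (35 min), Summit→Machine M3 (38 min) — total 25+50+112+35+38 = 260 min.
Column-greedy (each machine in turn goes to its cheapest remaining job) gives 445 min, worse by 185.

Minimum total: 260 min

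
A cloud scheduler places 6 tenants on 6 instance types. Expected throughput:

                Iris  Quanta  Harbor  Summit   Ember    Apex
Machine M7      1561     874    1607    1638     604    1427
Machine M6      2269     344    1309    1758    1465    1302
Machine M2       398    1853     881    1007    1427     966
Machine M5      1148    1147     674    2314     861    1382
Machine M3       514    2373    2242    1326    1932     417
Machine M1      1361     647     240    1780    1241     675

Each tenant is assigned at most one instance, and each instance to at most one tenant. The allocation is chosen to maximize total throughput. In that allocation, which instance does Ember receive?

Ember receives Machine M1.

Optimal: Iris→Machine M6 (2269 ops/s), Quanta→Machine M2 (1853 ops/s), Harbor→Machine M3 (2242 ops/s), Summit→Machine M5 (2314 ops/s), Ember→Machine M1 (1241 ops/s), Apex→Machine M7 (1427 ops/s) — total 2269+1853+2242+2314+1241+1427 = 11346 ops/s.
Row-greedy (each tenant in turn takes its best remaining instance) gives 10665 ops/s, worse by 681.
Next-best assignment: Iris→Machine M6, Quanta→Machine M3, Harbor→Machine M7, Summit→Machine M1, Ember→Machine M2, Apex→Machine M5 = 10838 ops/s.
Checked against all permutations: 11346 ops/s is optimal.
Ember's own top instance is Machine M3 (1932 ops/s), but forcing Ember→Machine M3 and reassigning the rest optimally gives only 10823 ops/s — worse by 523.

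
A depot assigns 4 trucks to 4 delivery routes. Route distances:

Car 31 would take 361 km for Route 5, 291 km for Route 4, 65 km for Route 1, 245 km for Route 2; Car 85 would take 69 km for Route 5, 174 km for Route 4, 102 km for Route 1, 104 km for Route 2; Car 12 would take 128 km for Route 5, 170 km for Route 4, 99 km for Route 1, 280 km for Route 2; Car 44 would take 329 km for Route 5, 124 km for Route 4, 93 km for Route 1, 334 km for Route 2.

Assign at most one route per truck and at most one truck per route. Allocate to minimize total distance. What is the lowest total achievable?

Minimum total: 421 km

Optimal: Car 31→Route 1 (65 km), Car 85→Route 2 (104 km), Car 12→Route 5 (128 km), Car 44→Route 4 (124 km) — total 65+104+128+124 = 421 km.
Min-entry greedy (repeatedly take the single cheapest remaining cell) gives 538 km, worse by 117.
Next-best assignment: Car 31→Route 2, Car 85→Route 5, Car 12→Route 1, Car 44→Route 4 = 537 km.
Swapping Car 85↔Car 31 (Car 85→Route 1 102 km, Car 31→Route 2 245 km) adds 178.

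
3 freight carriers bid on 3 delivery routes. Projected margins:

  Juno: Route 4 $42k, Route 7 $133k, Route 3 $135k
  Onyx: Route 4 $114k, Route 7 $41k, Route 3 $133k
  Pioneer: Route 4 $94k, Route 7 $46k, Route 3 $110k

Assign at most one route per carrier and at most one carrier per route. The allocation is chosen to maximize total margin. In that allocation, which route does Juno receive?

This is a one-to-one assignment (maximum-weight bipartite matching).
Optimal: Juno→Route 7 ($133k), Onyx→Route 3 ($133k), Pioneer→Route 4 ($94k) — total 133+133+94 = $360k.
Max-entry greedy (repeatedly take the single best remaining cell) gives $295k, worse by 65.
Next-best assignment: Juno→Route 7, Onyx→Route 4, Pioneer→Route 3 = $357k.
Swapping Onyx↔Juno (Onyx→Route 7 $41k, Juno→Route 3 $135k) loses 90.
Juno's own top route is Route 3 ($135k), but forcing Juno→Route 3 and reassigning the rest optimally gives only $295k — worse by 65.

Juno receives Route 7.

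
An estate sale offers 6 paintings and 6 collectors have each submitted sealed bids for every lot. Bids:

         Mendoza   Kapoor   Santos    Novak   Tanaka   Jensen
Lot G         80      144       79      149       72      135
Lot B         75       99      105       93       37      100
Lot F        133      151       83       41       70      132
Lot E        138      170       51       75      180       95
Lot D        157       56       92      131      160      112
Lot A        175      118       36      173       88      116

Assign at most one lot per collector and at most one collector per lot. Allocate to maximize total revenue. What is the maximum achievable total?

Maximum total: $901

Optimal: Mendoza→Lot D ($157), Kapoor→Lot F ($151), Santos→Lot B ($105), Novak→Lot A ($173), Tanaka→Lot E ($180), Jensen→Lot G ($135) — total 157+151+105+173+180+135 = $901.
Row-greedy (each collector in turn takes its best remaining lot) gives $891, worse by 10.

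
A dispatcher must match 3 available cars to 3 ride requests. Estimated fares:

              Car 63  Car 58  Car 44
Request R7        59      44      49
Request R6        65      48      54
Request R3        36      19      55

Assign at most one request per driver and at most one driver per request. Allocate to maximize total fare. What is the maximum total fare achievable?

Maximum total: $164

Optimal: Car 63→Request R6 ($65), Car 58→Request R7 ($44), Car 44→Request R3 ($55) — total 65+44+55 = $164.
Column-greedy (each request in turn goes to its best remaining driver) gives $132, worse by 32.
Next-best assignment: Car 63→Request R7, Car 58→Request R6, Car 44→Request R3 = $162.
Checked against all permutations: $164 is optimal.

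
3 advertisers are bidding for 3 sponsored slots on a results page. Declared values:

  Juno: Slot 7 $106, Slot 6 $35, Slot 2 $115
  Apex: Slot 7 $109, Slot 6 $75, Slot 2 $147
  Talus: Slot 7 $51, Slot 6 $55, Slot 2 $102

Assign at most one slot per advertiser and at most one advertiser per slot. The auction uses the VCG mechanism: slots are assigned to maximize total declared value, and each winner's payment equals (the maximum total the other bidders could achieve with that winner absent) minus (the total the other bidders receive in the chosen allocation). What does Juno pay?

Efficient allocation: Juno→Slot 7 ($106), Apex→Slot 2 ($147), Talus→Slot 6 ($55); total welfare W = $308.
Juno receives Slot 7 at value $106, so the others get W − 106 = $202.
Without Juno: best allocation of the remaining 2 bidders over all 3 slots is Apex→Slot 7 ($109), Talus→Slot 2 ($102), total $211.
VCG payment = (others' best without Juno) − (others' welfare with Juno) = 211 − 202 = $9.

Juno pays $9.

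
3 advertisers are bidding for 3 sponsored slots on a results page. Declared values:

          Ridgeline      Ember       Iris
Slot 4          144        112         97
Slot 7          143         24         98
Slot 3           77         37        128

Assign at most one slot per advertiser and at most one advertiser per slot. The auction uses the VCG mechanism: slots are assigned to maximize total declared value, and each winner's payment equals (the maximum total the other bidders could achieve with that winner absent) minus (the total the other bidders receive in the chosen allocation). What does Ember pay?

Ember pays $1.

Efficient allocation: Ridgeline→Slot 7 ($143), Ember→Slot 4 ($112), Iris→Slot 3 ($128); total welfare W = $383.
Ember receives Slot 4 at value $112, so the others get W − 112 = $271.
Without Ember: best allocation of the remaining 2 bidders over all 3 slots is Ridgeline→Slot 4 ($144), Iris→Slot 3 ($128), total $272.
VCG payment = (others' best without Ember) − (others' welfare with Ember) = 272 − 271 = $1.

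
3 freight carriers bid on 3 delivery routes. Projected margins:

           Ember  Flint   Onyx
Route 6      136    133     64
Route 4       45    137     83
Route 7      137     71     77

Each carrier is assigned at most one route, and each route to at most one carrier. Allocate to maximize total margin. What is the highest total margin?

This is the linear assignment problem.
Optimal: Ember→Route 7 ($137k), Flint→Route 6 ($133k), Onyx→Route 4 ($83k) — total 137+133+83 = $353k.
Row-greedy (each carrier in turn takes its best remaining route) gives $338k, worse by 15.
Next-best assignment: Ember→Route 6, Flint→Route 4, Onyx→Route 7 = $350k.
Swapping Flint↔Ember (Flint→Route 7 $71k, Ember→Route 6 $136k) loses 63.
Checked against all permutations: $353k is optimal.

Maximum total: $353k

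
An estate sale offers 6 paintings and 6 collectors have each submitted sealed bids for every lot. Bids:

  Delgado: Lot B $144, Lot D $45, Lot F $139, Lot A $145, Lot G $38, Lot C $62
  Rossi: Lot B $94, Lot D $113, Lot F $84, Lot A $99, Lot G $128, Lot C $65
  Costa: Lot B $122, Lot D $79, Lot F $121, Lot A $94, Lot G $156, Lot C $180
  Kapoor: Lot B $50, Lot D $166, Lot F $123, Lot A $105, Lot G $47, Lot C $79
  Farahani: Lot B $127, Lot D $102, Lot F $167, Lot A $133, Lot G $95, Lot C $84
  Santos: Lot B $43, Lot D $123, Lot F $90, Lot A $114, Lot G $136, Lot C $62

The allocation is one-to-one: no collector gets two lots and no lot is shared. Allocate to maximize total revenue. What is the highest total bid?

Optimal: Delgado→Lot B ($144), Rossi→Lot G ($128), Costa→Lot C ($180), Kapoor→Lot D ($166), Farahani→Lot F ($167), Santos→Lot A ($114) — total 144+128+180+166+167+114 = $899.
Max-entry greedy (repeatedly take the single best remaining cell) gives $888, worse by 11.

Maximum total: $899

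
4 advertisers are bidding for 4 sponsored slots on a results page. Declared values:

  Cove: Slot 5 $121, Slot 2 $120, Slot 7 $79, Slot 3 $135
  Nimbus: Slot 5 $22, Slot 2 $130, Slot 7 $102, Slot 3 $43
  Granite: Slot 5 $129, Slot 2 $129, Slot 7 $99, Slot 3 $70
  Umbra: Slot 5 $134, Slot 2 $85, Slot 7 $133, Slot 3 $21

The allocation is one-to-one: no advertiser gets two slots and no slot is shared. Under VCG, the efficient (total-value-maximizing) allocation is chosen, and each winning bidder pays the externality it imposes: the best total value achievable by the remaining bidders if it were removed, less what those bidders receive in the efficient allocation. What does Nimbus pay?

Efficient allocation: Cove→Slot 3 ($135), Nimbus→Slot 2 ($130), Granite→Slot 5 ($129), Umbra→Slot 7 ($133); total welfare W = $527.
Nimbus receives Slot 2 at value $130, so the others get W − 130 = $397.
Without Nimbus: best allocation of the remaining 3 bidders over all 4 slots is Cove→Slot 3 ($135), Granite→Slot 2 ($129), Umbra→Slot 5 ($134), total $398.
VCG payment = (others' best without Nimbus) − (others' welfare with Nimbus) = 398 − 397 = $1.

Nimbus pays $1.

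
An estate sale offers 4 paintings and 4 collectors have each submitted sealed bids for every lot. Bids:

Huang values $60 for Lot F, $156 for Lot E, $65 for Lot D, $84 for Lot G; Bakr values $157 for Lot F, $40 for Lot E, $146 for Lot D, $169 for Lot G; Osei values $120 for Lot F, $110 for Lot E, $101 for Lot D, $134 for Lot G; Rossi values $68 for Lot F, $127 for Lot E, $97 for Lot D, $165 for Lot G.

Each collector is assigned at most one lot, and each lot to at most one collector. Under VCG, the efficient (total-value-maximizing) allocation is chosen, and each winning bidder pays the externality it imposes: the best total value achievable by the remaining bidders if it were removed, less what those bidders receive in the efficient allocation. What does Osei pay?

Efficient allocation: Huang→Lot E ($156), Bakr→Lot D ($146), Osei→Lot F ($120), Rossi→Lot G ($165); total welfare W = $587.
Osei receives Lot F at value $120, so the others get W − 120 = $467.
Without Osei: best allocation of the remaining 3 bidders over all 4 lots is Huang→Lot E ($156), Bakr→Lot F ($157), Rossi→Lot G ($165), total $478.
VCG payment = (others' best without Osei) − (others' welfare with Osei) = 478 − 467 = $11.

Osei pays $11.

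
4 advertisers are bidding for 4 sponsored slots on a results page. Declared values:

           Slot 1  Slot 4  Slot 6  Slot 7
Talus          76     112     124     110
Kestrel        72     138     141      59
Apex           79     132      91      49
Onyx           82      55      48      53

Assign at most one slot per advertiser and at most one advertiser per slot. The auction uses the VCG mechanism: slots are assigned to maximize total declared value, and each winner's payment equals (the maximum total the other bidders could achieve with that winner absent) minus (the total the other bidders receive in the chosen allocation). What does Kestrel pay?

Efficient allocation: Talus→Slot 7 ($110), Kestrel→Slot 6 ($141), Apex→Slot 4 ($132), Onyx→Slot 1 ($82); total welfare W = $465.
Kestrel receives Slot 6 at value $141, so the others get W − 141 = $324.
Without Kestrel: best allocation of the remaining 3 bidders over all 4 slots is Talus→Slot 6 ($124), Apex→Slot 4 ($132), Onyx→Slot 1 ($82), total $338.
VCG payment = (others' best without Kestrel) − (others' welfare with Kestrel) = 338 − 324 = $14.

Kestrel pays $14.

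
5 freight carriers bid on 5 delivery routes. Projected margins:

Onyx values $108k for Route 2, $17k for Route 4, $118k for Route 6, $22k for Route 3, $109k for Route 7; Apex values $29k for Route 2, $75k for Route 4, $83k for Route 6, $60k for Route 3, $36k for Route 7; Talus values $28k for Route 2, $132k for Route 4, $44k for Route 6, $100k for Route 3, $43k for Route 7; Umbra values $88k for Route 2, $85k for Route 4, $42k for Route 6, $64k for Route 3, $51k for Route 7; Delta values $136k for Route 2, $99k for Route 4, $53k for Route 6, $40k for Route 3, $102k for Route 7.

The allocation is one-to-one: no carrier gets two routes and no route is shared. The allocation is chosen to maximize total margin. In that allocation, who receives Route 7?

Treat this as an assignment problem: match each carrier to one route.
Optimal: Onyx→Route 7 ($109k), Apex→Route 6 ($83k), Talus→Route 4 ($132k), Umbra→Route 3 ($64k), Delta→Route 2 ($136k) — total 109+83+132+64+136 = $524k.
Column-greedy (each route in turn goes to its best remaining carrier) gives $486k, worse by 38.
Onyx's own top route is Route 6 ($118k), but forcing Onyx→Route 6 and reassigning the rest optimally gives only $500k — worse by 24.

Onyx receives Route 7.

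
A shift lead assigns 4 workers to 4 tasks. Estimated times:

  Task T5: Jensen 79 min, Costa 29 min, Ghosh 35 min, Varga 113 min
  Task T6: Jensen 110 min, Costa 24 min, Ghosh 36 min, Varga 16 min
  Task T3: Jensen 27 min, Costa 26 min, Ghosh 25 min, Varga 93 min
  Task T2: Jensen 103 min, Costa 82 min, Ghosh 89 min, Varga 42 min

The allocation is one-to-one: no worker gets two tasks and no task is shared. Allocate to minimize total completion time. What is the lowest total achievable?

Minimum total: 128 min

This is a one-to-one assignment (minimum-cost bipartite matching).
Optimal: Jensen→Task T3 (27 min), Costa→Task T6 (24 min), Ghosh→Task T5 (35 min), Varga→Task T2 (42 min) — total 27+24+35+42 = 128 min.
Column-greedy (each task in turn goes to its cheapest remaining worker) gives 173 min, worse by 45.
Next-best assignment: Jensen→Task T3, Costa→Task T5, Ghosh→Task T6, Varga→Task T2 = 134 min.
Swapping Jensen↔Ghosh (Jensen→Task T5 79 min, Ghosh→Task T3 25 min) adds 42.
No other one-to-one assignment undercuts 128 min.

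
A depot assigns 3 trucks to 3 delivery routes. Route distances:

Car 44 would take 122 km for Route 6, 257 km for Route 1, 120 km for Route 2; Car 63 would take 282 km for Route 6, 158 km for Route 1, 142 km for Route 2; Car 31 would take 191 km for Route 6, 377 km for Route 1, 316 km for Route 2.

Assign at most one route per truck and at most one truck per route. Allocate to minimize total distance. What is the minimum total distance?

Min total: 469 km

Optimal: Car 44→Route 2 (120 km), Car 63→Route 1 (158 km), Car 31→Route 6 (191 km) — total 120+158+191 = 469 km.
Column-greedy (each route in turn goes to its cheapest remaining truck) gives 596 km, worse by 127.
Next-best assignment: Car 44→Route 1, Car 63→Route 2, Car 31→Route 6 = 590 km.
Every other assignment is strictly worse.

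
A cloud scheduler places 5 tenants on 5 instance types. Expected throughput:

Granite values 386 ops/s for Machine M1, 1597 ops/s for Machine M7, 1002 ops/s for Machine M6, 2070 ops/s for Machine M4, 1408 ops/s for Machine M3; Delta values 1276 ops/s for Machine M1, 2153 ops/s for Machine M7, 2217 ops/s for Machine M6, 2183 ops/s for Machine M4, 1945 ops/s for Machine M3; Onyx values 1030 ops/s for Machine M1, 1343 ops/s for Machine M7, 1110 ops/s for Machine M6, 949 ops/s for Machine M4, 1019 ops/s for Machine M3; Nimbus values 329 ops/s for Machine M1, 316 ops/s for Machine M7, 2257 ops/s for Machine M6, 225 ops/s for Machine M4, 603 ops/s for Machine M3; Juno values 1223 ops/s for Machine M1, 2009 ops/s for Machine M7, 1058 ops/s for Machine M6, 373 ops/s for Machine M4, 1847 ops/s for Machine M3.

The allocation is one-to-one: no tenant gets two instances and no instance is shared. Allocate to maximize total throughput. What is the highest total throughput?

Treat this as an assignment problem: match each tenant to one instance.
Optimal: Granite→Machine M4 (2070 ops/s), Delta→Machine M7 (2153 ops/s), Onyx→Machine M1 (1030 ops/s), Nimbus→Machine M6 (2257 ops/s), Juno→Machine M3 (1847 ops/s) — total 2070+2153+1030+2257+1847 = 9357 ops/s.
Next-best assignment: Granite→Machine M4, Delta→Machine M3, Onyx→Machine M1, Nimbus→Machine M6, Juno→Machine M7 = 9311 ops/s.

Maximum total: 9357 ops/s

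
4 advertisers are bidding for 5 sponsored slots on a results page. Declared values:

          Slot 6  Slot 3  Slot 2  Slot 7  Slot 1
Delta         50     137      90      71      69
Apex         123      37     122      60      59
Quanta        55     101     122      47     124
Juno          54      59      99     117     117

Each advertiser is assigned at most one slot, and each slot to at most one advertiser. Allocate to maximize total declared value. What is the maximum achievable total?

Optimal: Delta→Slot 3 ($137), Apex→Slot 6 ($123), Quanta→Slot 1 ($124), Juno→Slot 7 ($117) — total 137+123+124+117 = $501.
Column-greedy (each slot in turn goes to its best remaining advertiser) gives $499, worse by 2.
Next-best assignment: Delta→Slot 3, Apex→Slot 2, Quanta→Slot 1, Juno→Slot 7 = $500.
Swapping Apex↔Quanta (Apex→Slot 1 $59, Quanta→Slot 6 $55) loses 133.
No other one-to-one assignment exceeds $501.

Maximum total: $501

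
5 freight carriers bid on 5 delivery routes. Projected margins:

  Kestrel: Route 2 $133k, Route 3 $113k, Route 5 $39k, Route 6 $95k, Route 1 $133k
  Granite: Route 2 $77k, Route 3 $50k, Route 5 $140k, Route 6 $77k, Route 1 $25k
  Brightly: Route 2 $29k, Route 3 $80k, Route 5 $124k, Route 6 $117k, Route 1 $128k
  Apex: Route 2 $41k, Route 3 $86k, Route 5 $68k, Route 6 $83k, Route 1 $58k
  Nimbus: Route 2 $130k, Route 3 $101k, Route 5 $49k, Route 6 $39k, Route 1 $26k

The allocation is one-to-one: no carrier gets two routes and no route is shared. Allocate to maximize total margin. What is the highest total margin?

Optimal: Kestrel→Route 1 ($133k), Granite→Route 5 ($140k), Brightly→Route 6 ($117k), Apex→Route 3 ($86k), Nimbus→Route 2 ($130k) — total 133+140+117+86+130 = $606k.
Max-entry greedy (repeatedly take the single best remaining cell) gives $585k, worse by 21.
Next-best assignment: Kestrel→Route 3, Granite→Route 5, Brightly→Route 1, Apex→Route 6, Nimbus→Route 2 = $594k.
Every other assignment is strictly worse.

Max total: $606k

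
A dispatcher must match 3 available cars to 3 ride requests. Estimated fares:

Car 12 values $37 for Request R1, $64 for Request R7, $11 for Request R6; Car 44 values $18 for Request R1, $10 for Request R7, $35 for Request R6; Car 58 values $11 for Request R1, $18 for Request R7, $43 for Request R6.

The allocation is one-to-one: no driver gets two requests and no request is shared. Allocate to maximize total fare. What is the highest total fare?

Optimal: Car 12→Request R7 ($64), Car 44→Request R1 ($18), Car 58→Request R6 ($43) — total 64+18+43 = $125.
Row-greedy (each driver in turn takes its best remaining request) gives $110, worse by 15.
Swapping Car 44↔Car 12 (Car 44→Request R7 $10, Car 12→Request R1 $37) loses 35.

Max total: $125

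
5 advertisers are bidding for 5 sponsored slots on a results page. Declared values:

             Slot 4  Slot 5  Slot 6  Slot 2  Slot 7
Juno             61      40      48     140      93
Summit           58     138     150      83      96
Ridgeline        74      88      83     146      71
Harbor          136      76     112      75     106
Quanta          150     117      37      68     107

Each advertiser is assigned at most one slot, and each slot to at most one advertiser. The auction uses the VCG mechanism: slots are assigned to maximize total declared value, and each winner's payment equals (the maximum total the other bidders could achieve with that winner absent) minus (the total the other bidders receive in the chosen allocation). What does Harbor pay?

Efficient allocation: Juno→Slot 7 ($93), Summit→Slot 6 ($150), Ridgeline→Slot 2 ($146), Harbor→Slot 4 ($136), Quanta→Slot 5 ($117); total welfare W = $642.
Harbor receives Slot 4 at value $136, so the others get W − 136 = $506.
Without Harbor: best allocation of the remaining 4 bidders over all 5 slots is Juno→Slot 7 ($93), Summit→Slot 6 ($150), Ridgeline→Slot 2 ($146), Quanta→Slot 4 ($150), total $539.
VCG payment = (others' best without Harbor) − (others' welfare with Harbor) = 539 − 506 = $33.

Harbor pays $33.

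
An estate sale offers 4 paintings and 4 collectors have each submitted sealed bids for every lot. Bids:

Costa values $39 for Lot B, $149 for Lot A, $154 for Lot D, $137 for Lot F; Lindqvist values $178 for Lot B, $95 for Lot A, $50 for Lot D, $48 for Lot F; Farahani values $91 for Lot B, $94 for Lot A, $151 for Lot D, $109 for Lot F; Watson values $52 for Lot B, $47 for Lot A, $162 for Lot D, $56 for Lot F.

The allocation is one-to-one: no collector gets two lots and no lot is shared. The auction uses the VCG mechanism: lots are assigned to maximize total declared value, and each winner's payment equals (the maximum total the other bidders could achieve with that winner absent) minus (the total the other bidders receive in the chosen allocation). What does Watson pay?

Efficient allocation: Costa→Lot A ($149), Lindqvist→Lot B ($178), Farahani→Lot F ($109), Watson→Lot D ($162); total welfare W = $598.
Watson receives Lot D at value $162, so the others get W − 162 = $436.
Without Watson: best allocation of the remaining 3 bidders over all 4 lots is Costa→Lot A ($149), Lindqvist→Lot B ($178), Farahani→Lot D ($151), total $478.
VCG payment = (others' best without Watson) − (others' welfare with Watson) = 478 − 436 = $42.

Watson pays $42.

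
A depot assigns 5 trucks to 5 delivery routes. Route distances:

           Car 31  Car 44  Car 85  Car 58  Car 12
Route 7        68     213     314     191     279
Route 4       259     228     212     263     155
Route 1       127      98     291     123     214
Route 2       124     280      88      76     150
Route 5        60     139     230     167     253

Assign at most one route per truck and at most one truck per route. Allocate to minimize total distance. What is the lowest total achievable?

Minimum total: 573 km

Optimal: Car 31→Route 7 (68 km), Car 44→Route 5 (139 km), Car 85→Route 2 (88 km), Car 58→Route 1 (123 km), Car 12→Route 4 (155 km) — total 68+139+88+123+155 = 573 km.
Row-greedy (each truck in turn takes its cheapest remaining route) gives 592 km, worse by 19.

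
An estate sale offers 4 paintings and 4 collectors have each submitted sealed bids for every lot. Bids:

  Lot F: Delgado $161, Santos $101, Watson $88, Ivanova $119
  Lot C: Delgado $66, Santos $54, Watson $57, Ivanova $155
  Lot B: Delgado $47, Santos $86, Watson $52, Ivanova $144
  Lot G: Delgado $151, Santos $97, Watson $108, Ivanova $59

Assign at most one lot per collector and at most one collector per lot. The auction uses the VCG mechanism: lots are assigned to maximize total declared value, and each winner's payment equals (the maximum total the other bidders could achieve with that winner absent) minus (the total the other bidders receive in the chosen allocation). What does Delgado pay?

Delgado pays $15.

Efficient allocation: Delgado→Lot F ($161), Santos→Lot B ($86), Watson→Lot G ($108), Ivanova→Lot C ($155); total welfare W = $510.
Delgado receives Lot F at value $161, so the others get W − 161 = $349.
Without Delgado: best allocation of the remaining 3 bidders over all 4 lots is Santos→Lot F ($101), Watson→Lot G ($108), Ivanova→Lot C ($155), total $364.
VCG payment = (others' best without Delgado) − (others' welfare with Delgado) = 364 − 349 = $15.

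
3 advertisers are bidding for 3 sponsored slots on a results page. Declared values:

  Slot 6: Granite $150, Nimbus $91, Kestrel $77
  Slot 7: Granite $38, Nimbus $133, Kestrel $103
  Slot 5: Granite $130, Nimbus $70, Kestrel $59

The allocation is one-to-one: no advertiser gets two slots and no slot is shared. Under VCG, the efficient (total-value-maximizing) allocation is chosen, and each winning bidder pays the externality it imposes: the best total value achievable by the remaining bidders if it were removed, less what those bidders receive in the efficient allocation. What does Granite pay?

Granite pays $18.

Efficient allocation: Granite→Slot 6 ($150), Nimbus→Slot 7 ($133), Kestrel→Slot 5 ($59); total welfare W = $342.
Granite receives Slot 6 at value $150, so the others get W − 150 = $192.
Without Granite: best allocation of the remaining 2 bidders over all 3 slots is Nimbus→Slot 7 ($133), Kestrel→Slot 6 ($77), total $210.
VCG payment = (others' best without Granite) − (others' welfare with Granite) = 210 − 192 = $18.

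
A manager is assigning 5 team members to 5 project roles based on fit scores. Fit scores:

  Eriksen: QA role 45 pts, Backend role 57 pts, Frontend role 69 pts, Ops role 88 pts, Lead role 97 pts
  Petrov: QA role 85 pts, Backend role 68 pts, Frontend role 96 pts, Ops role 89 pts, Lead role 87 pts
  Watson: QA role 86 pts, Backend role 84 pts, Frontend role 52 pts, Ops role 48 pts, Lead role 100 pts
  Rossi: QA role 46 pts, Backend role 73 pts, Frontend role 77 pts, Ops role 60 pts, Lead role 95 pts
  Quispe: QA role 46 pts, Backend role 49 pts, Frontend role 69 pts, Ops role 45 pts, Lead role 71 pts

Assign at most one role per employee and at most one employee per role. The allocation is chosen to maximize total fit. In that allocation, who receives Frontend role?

Optimal: Eriksen→Ops role (88 pts), Petrov→QA role (85 pts), Watson→Backend role (84 pts), Rossi→Lead role (95 pts), Quispe→Frontend role (69 pts) — total 88+85+84+95+69 = 421 pts.
Column-greedy (each role in turn goes to its best remaining employee) gives 414 pts, worse by 7.
Next-best assignment: Eriksen→Ops role, Petrov→QA role, Watson→Lead role, Rossi→Backend role, Quispe→Frontend role = 415 pts.
Swapping Quispe↔Rossi (Quispe→Lead role 71 pts, Rossi→Frontend role 77 pts) loses 16.
Checked against all permutations: 421 pts is optimal.
Quispe's own top role is Lead role (71 pts), but forcing Quispe→Lead role and reassigning the rest optimally gives only 414 pts — worse by 7.

Quispe receives Frontend role.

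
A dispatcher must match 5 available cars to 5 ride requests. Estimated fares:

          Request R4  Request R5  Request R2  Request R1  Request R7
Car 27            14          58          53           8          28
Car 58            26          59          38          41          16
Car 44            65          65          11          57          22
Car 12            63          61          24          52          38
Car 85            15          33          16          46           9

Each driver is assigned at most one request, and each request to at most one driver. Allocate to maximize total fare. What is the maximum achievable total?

Optimal: Car 27→Request R2 ($53), Car 58→Request R5 ($59), Car 44→Request R4 ($65), Car 12→Request R7 ($38), Car 85→Request R1 ($46) — total 53+59+65+38+46 = $261.
Column-greedy (each request in turn goes to its best remaining driver) gives $241, worse by 20.
Every other assignment is strictly worse.

Max total: $261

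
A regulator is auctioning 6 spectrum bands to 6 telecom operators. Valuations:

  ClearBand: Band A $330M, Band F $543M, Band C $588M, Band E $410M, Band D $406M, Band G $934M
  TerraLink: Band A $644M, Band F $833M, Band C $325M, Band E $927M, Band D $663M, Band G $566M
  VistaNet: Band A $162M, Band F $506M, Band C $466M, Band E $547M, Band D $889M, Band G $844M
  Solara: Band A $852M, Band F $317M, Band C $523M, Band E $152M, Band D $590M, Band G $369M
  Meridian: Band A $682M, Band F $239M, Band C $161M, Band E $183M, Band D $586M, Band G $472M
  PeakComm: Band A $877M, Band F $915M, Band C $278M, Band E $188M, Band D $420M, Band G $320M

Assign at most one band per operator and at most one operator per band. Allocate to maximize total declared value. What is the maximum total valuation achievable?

Max total: $4870M

Optimal: ClearBand→Band G ($934M), TerraLink→Band E ($927M), VistaNet→Band D ($889M), Solara→Band C ($523M), Meridian→Band A ($682M), PeakComm→Band F ($915M) — total 934+927+889+523+682+915 = $4870M.
Max-entry greedy (repeatedly take the single best remaining cell) gives $4678M, worse by 192.
Next-best assignment: ClearBand→Band C, TerraLink→Band E, VistaNet→Band G, Solara→Band A, Meridian→Band D, PeakComm→Band F = $4712M.
Swapping TerraLink↔VistaNet (TerraLink→Band D $663M, VistaNet→Band E $547M) loses 606.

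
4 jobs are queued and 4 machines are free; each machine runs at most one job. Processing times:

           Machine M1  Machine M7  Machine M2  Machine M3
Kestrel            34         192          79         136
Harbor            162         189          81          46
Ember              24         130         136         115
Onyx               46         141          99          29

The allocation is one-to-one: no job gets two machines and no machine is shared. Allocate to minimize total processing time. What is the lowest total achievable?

Optimal: Kestrel→Machine M1 (34 min), Harbor→Machine M2 (81 min), Ember→Machine M7 (130 min), Onyx→Machine M3 (29 min) — total 34+81+130+29 = 274 min.
Row-greedy (each job in turn takes its cheapest remaining machine) gives 309 min, worse by 35.
Next-best assignment: Kestrel→Machine M2, Harbor→Machine M3, Ember→Machine M1, Onyx→Machine M7 = 290 min.
Swapping Onyx↔Harbor (Onyx→Machine M2 99 min, Harbor→Machine M3 46 min) adds 35.
Every other assignment is strictly worse.

Min total: 274 min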